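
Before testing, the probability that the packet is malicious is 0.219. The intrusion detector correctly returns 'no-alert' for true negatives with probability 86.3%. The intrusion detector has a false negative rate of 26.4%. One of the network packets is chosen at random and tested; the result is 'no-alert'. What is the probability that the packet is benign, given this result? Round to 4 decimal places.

Write H for 'the packet is malicious'. Prior odds H:¬H = 0.219/0.781 = 0.28041. For the 'no-alert' outcome, the likelihood ratio is 0.264/0.863 = 0.30591.
Posterior odds = 0.28041 × 0.30591 = 0.085780, so P(H|E) = 0.085780/(1+0.085780) = 0.0790. Then P(¬H|E) = 1 − 0.0790 = 0.9210.

P(¬H | E) ≈ 0.9210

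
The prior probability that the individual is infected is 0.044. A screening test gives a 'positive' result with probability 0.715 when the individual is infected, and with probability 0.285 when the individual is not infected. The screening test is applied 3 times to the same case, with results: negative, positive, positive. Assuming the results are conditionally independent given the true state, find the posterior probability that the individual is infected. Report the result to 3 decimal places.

With H the event that the individual is infected, the joint likelihood of the observed sequence is P(data|H) = 0.285·0.715·0.715 = 0.14570 and P(data|¬H) = 0.715·0.285·0.285 = 0.058076.
Bayes: P(H|data) = 0.044·0.14570 / (0.044·0.14570 + 0.956·0.058076) = 0.0064108/0.061931 = 0.1035.

Posterior P(H) ≈ 0.104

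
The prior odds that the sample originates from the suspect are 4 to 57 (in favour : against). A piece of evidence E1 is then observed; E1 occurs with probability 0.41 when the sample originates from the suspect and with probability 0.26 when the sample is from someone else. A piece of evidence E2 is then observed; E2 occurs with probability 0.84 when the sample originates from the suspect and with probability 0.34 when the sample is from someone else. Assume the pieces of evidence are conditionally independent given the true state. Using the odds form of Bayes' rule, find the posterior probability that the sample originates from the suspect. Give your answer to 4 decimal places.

Prior odds = 4/57 = 0.070175. In log-odds, ln(0.070175) = -2.6568.
Add log likelihood ratios: ln(1.5769) + ln(2.4706) = 1.3599.
Posterior log-odds = -1.2968, so posterior odds = exp(-1.2968) = 0.27340. Converting, P(H|E) = 0.27340/1.2734 = 0.2147.

Posterior probability ≈ 0.2147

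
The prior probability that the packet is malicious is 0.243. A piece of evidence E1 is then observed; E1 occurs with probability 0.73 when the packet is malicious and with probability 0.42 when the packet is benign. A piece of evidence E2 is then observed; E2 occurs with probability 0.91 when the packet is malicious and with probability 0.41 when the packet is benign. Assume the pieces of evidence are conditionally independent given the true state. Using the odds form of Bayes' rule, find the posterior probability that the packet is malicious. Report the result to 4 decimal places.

Prior odds = 0.243/(1−0.243) = 0.32100.
Likelihood ratio for E1 = 0.73/0.42 = 1.7381.
Likelihood ratio for E2 = 0.91/0.41 = 2.2195.
Posterior odds = prior odds × LR₁ × LR₂ = 1.2383.
Posterior probability = odds/(1+odds) = 1.2383/2.2383 = 0.5532.

Posterior probability ≈ 0.5532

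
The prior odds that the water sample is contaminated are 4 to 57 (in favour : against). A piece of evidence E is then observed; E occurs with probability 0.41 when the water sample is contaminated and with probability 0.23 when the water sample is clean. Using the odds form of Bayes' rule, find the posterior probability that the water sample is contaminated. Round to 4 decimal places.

Prior odds = 4/57 = 0.070175.
Likelihood ratio for E = 0.41/0.23 = 1.7826.
Posterior odds = prior odds × LR = 0.12510.
Posterior probability = odds/(1+odds) = 0.12510/1.1251 = 0.1112.

Posterior probability ≈ 0.1112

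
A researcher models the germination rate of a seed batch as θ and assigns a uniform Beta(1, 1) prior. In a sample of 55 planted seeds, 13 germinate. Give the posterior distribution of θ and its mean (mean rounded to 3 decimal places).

Observing 13 successes and 42 failures updates Beta(1, 1) by adding the success and failure counts to the two shape parameters: α = 1+13 = 14, β = 1+42 = 43.
E[θ | data] = 14/(14+43) = 0.246.

Posterior: Beta(14, 43); mean ≈ 0.246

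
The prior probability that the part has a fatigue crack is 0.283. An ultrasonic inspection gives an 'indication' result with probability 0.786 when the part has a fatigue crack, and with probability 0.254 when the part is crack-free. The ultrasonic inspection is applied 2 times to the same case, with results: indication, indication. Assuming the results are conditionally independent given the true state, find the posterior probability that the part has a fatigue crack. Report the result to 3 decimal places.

Let H be the event that the part has a fatigue crack; start with P(H) = 0.283. P('indication'|H) = 0.786, P('indication'|¬H) = 0.254.
Update on result 1 ('indication'): P(H) ← 0.786·0.2830 / (0.786·0.2830 + 0.254·0.7170) = 0.22244/0.40456 = 0.5498.
Update on result 2 ('indication'): P(H) ← 0.786·0.5498 / (0.786·0.5498 + 0.254·0.4502) = 0.43217/0.54651 = 0.7908.

Posterior P(H) ≈ 0.791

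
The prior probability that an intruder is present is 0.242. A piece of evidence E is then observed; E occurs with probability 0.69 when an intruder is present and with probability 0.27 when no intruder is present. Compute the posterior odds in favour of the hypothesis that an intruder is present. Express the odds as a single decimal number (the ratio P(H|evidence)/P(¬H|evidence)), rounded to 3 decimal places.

Prior odds = 0.242/(1−0.242) = 0.31926.
Likelihood ratio for E = 0.69/0.27 = 2.5556.
Posterior odds = prior odds × LR = 0.81589.

Posterior odds ≈ 0.816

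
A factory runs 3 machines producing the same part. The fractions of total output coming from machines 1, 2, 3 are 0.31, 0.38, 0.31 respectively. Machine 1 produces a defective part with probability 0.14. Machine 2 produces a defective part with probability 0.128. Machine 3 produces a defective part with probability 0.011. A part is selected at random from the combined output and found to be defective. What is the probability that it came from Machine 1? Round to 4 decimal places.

P(defective|M1) = 0.14; P(defective|M2) = 0.128; P(defective|M3) = 0.011.
Prior × likelihood for each source: 0.31·0.14=0.04340, 0.38·0.128=0.04864, 0.31·0.011=0.003410. Summing gives P(defective) = 0.095450.
P(Machine 1 | defective) = 0.04340 / 0.095450 = 0.4547.

Posterior probability ≈ 0.4547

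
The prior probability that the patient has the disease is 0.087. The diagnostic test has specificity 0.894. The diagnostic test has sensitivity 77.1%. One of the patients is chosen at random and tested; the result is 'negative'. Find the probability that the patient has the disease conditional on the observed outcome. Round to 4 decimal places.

P(H | E) ≈ 0.0238

Let H be the event that the patient has the disease. P(H) = 0.087, so P(¬H) = 0.913. With E the 'negative' result, P(E|H) = 0.229 and P(E|¬H) = 0.894.
P(E) = 0.229·0.087 + 0.894·0.913 = 0.019923 + 0.81622 = 0.83615.
By Bayes' theorem, P(H|E) = 0.019923 / 0.83615 = 0.0238.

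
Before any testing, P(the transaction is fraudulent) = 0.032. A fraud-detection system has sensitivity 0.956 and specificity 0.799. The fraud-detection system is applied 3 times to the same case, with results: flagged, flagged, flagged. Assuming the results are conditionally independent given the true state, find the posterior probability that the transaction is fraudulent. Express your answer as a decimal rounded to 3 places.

Let H be the event that the transaction is fraudulent; start with P(H) = 0.032. P('flagged'|H) = 0.956, P('flagged'|¬H) = 0.201.
Update on result 1 ('flagged'): P(H) ← 0.956·0.0320 / (0.956·0.0320 + 0.201·0.9680) = 0.030592/0.22516 = 0.1359.
Update on result 2 ('flagged'): P(H) ← 0.956·0.1359 / (0.956·0.1359 + 0.201·0.8641) = 0.12989/0.30358 = 0.4279.
Update on result 3 ('flagged'): P(H) ← 0.956·0.4279 / (0.956·0.4279 + 0.201·0.5721) = 0.40903/0.52403 = 0.7805.

Posterior P(H) ≈ 0.781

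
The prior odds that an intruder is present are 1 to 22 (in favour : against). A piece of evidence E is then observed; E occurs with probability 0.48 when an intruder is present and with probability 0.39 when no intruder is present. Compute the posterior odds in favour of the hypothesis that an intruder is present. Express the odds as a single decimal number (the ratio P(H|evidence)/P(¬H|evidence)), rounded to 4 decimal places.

Prior odds = 1/22 = 0.045455. In log-odds, ln(0.045455) = -3.0910.
Add log likelihood ratio: ln(1.2308) = 0.20764.
Posterior log-odds = -2.8834, so posterior odds = exp(-2.8834) = 0.055944.

Posterior odds ≈ 0.0559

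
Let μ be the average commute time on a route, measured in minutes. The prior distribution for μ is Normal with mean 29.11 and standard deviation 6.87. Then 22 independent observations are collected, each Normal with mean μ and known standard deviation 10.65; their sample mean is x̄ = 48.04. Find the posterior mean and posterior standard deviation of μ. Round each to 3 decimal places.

Prior precision 1/τ₀² = 1/6.87² = 0.0211878; data precision n/σ² = 22/10.65² = 0.193965.
Posterior precision = 0.0211878 + 0.193965 = 0.215153, giving posterior SD = 1/√0.215153 = 2.156.
Posterior mean = (0.0211878·29.11 + 0.193965·48.04) / 0.215153 = 46.176.

Posterior mean ≈ 46.176; posterior SD ≈ 2.156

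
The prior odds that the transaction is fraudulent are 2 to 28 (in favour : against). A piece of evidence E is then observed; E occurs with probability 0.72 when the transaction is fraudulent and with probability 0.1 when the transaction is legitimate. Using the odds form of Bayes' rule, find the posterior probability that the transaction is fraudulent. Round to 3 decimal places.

Prior odds = 2/28 = 0.071429.
Likelihood ratio for E = 0.72/0.1 = 7.2000.
Posterior odds = prior odds × LR = 0.51429.
Posterior probability = odds/(1+odds) = 0.51429/1.5143 = 0.340.

Posterior probability ≈ 0.340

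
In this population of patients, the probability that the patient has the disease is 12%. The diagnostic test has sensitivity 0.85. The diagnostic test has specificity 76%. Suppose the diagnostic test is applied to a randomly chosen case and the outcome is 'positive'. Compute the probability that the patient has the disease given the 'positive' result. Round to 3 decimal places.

Let H be the event that the patient has the disease. P(H) = 0.12, so P(¬H) = 0.88. With E the 'positive' result, P(E|H) = 0.85 and P(E|¬H) = 0.24.
P(E) = 0.85·0.12 + 0.24·0.88 = 0.10200 + 0.21120 = 0.31320.
By Bayes' theorem, P(H|E) = 0.10200 / 0.31320 = 0.326.

P(H | E) ≈ 0.326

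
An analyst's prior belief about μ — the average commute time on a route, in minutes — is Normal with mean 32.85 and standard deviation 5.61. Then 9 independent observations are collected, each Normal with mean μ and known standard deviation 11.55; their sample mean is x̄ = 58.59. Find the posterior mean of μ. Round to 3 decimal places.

With known σ, the Normal prior is conjugate. Weight on the data is w = (n/σ²)/(n/σ² + 1/τ₀²) = 0.0674650/(0.0674650+0.0317742) = 0.67982.
Posterior mean = w·x̄ + (1−w)·μ₀ = 0.67982·58.59 + 0.32018·32.85 = 50.349.

Posterior mean ≈ 50.349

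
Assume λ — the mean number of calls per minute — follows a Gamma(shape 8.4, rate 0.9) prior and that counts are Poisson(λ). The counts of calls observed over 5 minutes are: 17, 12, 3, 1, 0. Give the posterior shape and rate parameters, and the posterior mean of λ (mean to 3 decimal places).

Posterior: Gamma(shape=41.4, rate=5.9); mean ≈ 7.017

Total count ∑xᵢ = 33 over n = 5 minutes.
Gamma is conjugate to the Poisson likelihood: posterior is Gamma(shape = 8.4+33 = 41.4, rate = 0.9+5 = 5.9).
Posterior mean = shape/rate = 41.4/5.9 = 7.017.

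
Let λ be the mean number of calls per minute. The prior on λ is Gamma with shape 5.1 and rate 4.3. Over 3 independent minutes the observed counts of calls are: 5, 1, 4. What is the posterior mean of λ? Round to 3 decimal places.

The Poisson likelihood adds the total count to the shape and the number of exposure periods to the rate. Here ∑xᵢ = 10 and n = 3, so shape 5.1→15.1 and rate 4.3→7.3.
Posterior mean = shape/rate = 15.1/7.3 = 2.068.

Posterior mean ≈ 2.068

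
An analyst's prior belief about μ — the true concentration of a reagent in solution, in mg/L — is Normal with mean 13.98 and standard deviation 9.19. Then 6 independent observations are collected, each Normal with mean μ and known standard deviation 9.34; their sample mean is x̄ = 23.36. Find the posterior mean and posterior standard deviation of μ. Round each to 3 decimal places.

With known σ, the Normal prior is conjugate. Weight on the data is w = (n/σ²)/(n/σ² + 1/τ₀²) = 0.0687793/(0.0687793+0.0118405) = 0.85313.
Posterior mean = w·x̄ + (1−w)·μ₀ = 0.85313·23.36 + 0.14687·13.98 = 21.982. Posterior variance = 1/(0.0687793+0.0118405) = 12.4039, so SD = 3.522.

Posterior mean ≈ 21.982; posterior SD ≈ 3.522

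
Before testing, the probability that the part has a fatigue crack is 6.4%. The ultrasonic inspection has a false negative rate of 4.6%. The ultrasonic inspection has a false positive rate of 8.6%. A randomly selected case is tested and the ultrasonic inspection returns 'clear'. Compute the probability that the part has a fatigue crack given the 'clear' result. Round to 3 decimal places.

Write H for 'the part has a fatigue crack'. Prior odds H:¬H = 0.064/0.936 = 0.068376. For the 'clear' outcome, the likelihood ratio is 0.046/0.914 = 0.050328.
Posterior odds = 0.068376 × 0.050328 = 0.0034412, so P(H|E) = 0.0034412/(1+0.0034412) = 0.003.

P(H | E) ≈ 0.003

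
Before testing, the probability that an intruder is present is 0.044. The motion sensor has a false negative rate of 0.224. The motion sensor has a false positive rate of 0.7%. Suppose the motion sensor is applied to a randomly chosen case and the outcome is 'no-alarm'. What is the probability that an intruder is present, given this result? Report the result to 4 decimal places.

Write H for 'an intruder is present'. Prior odds H:¬H = 0.044/0.956 = 0.046025. For the 'no-alarm' outcome, the likelihood ratio is 0.224/0.993 = 0.22558.
Posterior odds = 0.046025 × 0.22558 = 0.010382, so P(H|E) = 0.010382/(1+0.010382) = 0.0103.

P(H | E) ≈ 0.0103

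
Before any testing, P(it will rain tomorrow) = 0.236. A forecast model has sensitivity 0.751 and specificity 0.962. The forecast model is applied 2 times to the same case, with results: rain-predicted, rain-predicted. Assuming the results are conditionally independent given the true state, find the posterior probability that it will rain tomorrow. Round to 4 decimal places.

Posterior P(H) ≈ 0.9918

With H the event that it will rain tomorrow, the joint likelihood of the observed sequence is P(data|H) = 0.751·0.751 = 0.56400 and P(data|¬H) = 0.038·0.038 = 0.0014440.
Bayes: P(H|data) = 0.236·0.56400 / (0.236·0.56400 + 0.764·0.0014440) = 0.13310/0.13421 = 0.9918.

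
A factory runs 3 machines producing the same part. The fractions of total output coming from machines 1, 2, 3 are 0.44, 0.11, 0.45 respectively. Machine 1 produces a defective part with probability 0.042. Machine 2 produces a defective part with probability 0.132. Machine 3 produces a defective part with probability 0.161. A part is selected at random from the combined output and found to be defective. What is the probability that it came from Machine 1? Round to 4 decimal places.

Posterior probability ≈ 0.1752

P(defective|M1) = 0.042; P(defective|M2) = 0.132; P(defective|M3) = 0.161.
Prior × likelihood for each source: 0.44·0.042=0.01848, 0.11·0.132=0.01452, 0.45·0.161=0.07245. Summing gives P(defective) = 0.10545.
P(Machine 1 | defective) = 0.01848 / 0.10545 = 0.1752.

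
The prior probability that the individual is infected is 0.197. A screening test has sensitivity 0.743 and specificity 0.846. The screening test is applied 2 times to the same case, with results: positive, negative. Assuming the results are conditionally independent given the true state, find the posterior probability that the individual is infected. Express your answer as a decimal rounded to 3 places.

With H the event that the individual is infected, the joint likelihood of the observed sequence is P(data|H) = 0.743·0.257 = 0.19095 and P(data|¬H) = 0.154·0.846 = 0.13028.
Bayes: P(H|data) = 0.197·0.19095 / (0.197·0.19095 + 0.803·0.13028) = 0.037617/0.14224 = 0.2645.

Posterior P(H) ≈ 0.264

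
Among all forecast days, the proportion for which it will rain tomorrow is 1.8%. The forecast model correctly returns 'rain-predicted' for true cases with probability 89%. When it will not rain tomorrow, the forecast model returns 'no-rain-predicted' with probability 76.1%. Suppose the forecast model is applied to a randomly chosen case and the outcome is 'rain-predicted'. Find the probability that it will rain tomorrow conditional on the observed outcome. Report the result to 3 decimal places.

Write H for 'it will rain tomorrow'. Prior odds H:¬H = 0.018/0.982 = 0.018330. For the 'rain-predicted' outcome, the likelihood ratio is 0.89/0.239 = 3.7238.
Posterior odds = 0.018330 × 3.7238 = 0.068258, so P(H|E) = 0.068258/(1+0.068258) = 0.064.

P(H | E) ≈ 0.064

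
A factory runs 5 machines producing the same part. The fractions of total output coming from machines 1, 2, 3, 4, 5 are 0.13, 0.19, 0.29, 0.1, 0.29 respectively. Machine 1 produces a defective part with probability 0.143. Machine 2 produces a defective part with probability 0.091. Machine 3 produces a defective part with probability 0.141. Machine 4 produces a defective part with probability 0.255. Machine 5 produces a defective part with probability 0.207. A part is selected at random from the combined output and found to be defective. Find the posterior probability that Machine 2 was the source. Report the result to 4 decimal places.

Posterior probability ≈ 0.1065

P(defective|M1) = 0.143; P(defective|M2) = 0.091; P(defective|M3) = 0.141; P(defective|M4) = 0.255; P(defective|M5) = 0.207.
Prior × likelihood for each source: 0.13·0.143=0.01859, 0.19·0.091=0.01729, 0.29·0.141=0.04089, 0.1·0.255=0.02550, 0.29·0.207=0.06003. Summing gives P(defective) = 0.16230.
P(Machine 2 | defective) = 0.01729 / 0.16230 = 0.1065.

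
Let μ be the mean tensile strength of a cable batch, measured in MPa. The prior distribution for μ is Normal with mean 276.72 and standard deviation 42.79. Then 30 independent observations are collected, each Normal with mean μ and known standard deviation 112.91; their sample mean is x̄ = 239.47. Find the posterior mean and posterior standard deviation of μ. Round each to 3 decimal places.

Posterior mean ≈ 246.487; posterior SD ≈ 18.572

Prior precision 1/τ₀² = 1/42.79² = 0.00054615; data precision n/σ² = 30/112.91² = 0.00235319.
Posterior precision = 0.00054615 + 0.00235319 = 0.00289934, giving posterior SD = 1/√0.00289934 = 18.572.
Posterior mean = (0.00054615·276.72 + 0.00235319·239.47) / 0.00289934 = 246.487.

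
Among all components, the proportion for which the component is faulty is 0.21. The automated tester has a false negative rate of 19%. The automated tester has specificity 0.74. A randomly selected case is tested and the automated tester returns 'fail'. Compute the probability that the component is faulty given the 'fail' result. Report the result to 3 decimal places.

Write H for 'the component is faulty'. Prior odds H:¬H = 0.21/0.79 = 0.26582. For the 'fail' outcome, the likelihood ratio is 0.81/0.26 = 3.1154.
Posterior odds = 0.26582 × 3.1154 = 0.82814, so P(H|E) = 0.82814/(1+0.82814) = 0.453.

P(H | E) ≈ 0.453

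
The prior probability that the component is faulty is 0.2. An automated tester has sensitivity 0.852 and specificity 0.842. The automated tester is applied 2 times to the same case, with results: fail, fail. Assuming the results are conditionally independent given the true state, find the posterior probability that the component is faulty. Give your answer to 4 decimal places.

Posterior P(H) ≈ 0.8791

With H the event that the component is faulty, the joint likelihood of the observed sequence is P(data|H) = 0.852·0.852 = 0.72590 and P(data|¬H) = 0.158·0.158 = 0.024964.
Bayes: P(H|data) = 0.2·0.72590 / (0.2·0.72590 + 0.8·0.024964) = 0.14518/0.16515 = 0.8791.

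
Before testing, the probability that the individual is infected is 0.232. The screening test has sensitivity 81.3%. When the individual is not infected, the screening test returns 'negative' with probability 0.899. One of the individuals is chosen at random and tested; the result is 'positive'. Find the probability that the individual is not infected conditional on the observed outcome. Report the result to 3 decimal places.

P(¬H | E) ≈ 0.291

Let H be the event that the individual is infected. P(H) = 0.232, so P(¬H) = 0.768. With E the 'positive' result, P(E|H) = 0.813 and P(E|¬H) = 0.101.
P(E) = 0.813·0.232 + 0.101·0.768 = 0.18862 + 0.077568 = 0.26618.
By Bayes' theorem, P(H|E) = 0.18862 / 0.26618 = 0.709. Hence P(¬H|E) = 1 − 0.709 = 0.291.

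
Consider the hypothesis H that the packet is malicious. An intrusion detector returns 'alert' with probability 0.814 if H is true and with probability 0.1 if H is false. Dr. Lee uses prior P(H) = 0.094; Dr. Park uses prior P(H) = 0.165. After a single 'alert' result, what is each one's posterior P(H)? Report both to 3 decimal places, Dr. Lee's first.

P('+'|H) = 0.814, P('+'|¬H) = 0.1.
Dr. Lee: numerator 0.814·0.094 = 0.076516; evidence = 0.076516+0.1·0.906 = 0.16712; posterior = 0.458.
Dr. Park: numerator 0.814·0.165 = 0.13431; evidence = 0.13431+0.1·0.835 = 0.21781; posterior = 0.617.

Dr. Lee: 0.458; Dr. Park: 0.617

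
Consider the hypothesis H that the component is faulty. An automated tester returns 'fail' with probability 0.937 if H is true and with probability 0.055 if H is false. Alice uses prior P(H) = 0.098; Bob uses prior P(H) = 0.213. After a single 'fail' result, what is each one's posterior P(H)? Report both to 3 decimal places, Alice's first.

P('+'|H) = 0.937, P('+'|¬H) = 0.055.
Alice: numerator 0.937·0.098 = 0.091826; evidence = 0.091826+0.055·0.902 = 0.14144; posterior = 0.649.
Bob: numerator 0.937·0.213 = 0.19958; evidence = 0.19958+0.055·0.787 = 0.24287; posterior = 0.822.

Alice: 0.649; Bob: 0.822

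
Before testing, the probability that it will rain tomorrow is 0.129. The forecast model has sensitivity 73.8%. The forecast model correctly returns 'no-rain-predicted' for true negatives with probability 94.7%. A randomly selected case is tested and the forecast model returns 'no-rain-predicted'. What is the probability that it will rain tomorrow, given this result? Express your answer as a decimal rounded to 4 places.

Let H be the event that it will rain tomorrow. P(H) = 0.129, so P(¬H) = 0.871. With E the 'no-rain-predicted' result, P(E|H) = 0.262 and P(E|¬H) = 0.947.
P(E) = 0.262·0.129 + 0.947·0.871 = 0.033798 + 0.82484 = 0.85863.
By Bayes' theorem, P(H|E) = 0.033798 / 0.85863 = 0.0394.

P(H | E) ≈ 0.0394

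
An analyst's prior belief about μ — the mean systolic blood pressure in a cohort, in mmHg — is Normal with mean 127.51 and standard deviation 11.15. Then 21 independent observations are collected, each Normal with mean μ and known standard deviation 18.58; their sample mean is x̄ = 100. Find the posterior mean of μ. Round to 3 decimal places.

Posterior mean ≈ 103.213

Prior precision 1/τ₀² = 1/11.15² = 0.00804360; data precision n/σ² = 21/18.58² = 0.0608314.
Posterior precision = 0.00804360 + 0.0608314 = 0.0688750.
Posterior mean = (0.00804360·127.51 + 0.0608314·100) / 0.0688750 = 103.213.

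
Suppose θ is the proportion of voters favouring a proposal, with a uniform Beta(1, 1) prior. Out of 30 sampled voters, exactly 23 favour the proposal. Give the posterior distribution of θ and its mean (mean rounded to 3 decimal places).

Posterior: Beta(24, 8); mean ≈ 0.750

The binomial likelihood is conjugate to the Beta prior: with 23 successes and 7 failures, the posterior is Beta(1+23, 1+7) = Beta(24, 8).
E[θ | data] = 24/(24+8) = 0.750.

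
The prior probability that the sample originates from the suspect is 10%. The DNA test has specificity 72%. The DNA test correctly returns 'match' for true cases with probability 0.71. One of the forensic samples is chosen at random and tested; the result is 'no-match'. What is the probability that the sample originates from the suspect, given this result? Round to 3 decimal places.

P(H | E) ≈ 0.043

Write H for 'the sample originates from the suspect'. Prior odds H:¬H = 0.1/0.9 = 0.11111. For the 'no-match' outcome, the likelihood ratio is 0.29/0.72 = 0.40278.
Posterior odds = 0.11111 × 0.40278 = 0.044753, so P(H|E) = 0.044753/(1+0.044753) = 0.043.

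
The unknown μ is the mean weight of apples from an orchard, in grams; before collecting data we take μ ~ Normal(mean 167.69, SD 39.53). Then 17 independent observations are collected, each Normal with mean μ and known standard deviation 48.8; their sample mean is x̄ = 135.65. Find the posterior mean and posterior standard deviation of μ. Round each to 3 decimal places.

Posterior mean ≈ 138.286; posterior SD ≈ 11.338

With known σ, the Normal prior is conjugate. Weight on the data is w = (n/σ²)/(n/σ² + 1/τ₀²) = 0.00713854/(0.00713854+0.00063995) = 0.91773.
Posterior mean = w·x̄ + (1−w)·μ₀ = 0.91773·135.65 + 0.082272·167.69 = 138.286. Posterior variance = 1/(0.00713854+0.00063995) = 128.560, so SD = 11.338.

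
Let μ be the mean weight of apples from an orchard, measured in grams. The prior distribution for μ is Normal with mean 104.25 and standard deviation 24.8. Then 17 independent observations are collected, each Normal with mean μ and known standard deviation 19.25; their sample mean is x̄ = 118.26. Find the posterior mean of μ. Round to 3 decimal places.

Posterior mean ≈ 117.780

With known σ, the Normal prior is conjugate. Weight on the data is w = (n/σ²)/(n/σ² + 1/τ₀²) = 0.0458762/(0.0458762+0.00162591) = 0.96577.
Posterior mean = w·x̄ + (1−w)·μ₀ = 0.96577·118.26 + 0.034228·104.25 = 117.780.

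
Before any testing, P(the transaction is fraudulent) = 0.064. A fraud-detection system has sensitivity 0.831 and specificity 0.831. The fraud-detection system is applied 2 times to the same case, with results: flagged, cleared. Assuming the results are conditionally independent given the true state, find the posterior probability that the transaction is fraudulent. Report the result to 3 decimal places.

Posterior P(H) ≈ 0.064

With H the event that the transaction is fraudulent, the joint likelihood of the observed sequence is P(data|H) = 0.831·0.169 = 0.14044 and P(data|¬H) = 0.169·0.831 = 0.14044.
Bayes: P(H|data) = 0.064·0.14044 / (0.064·0.14044 + 0.936·0.14044) = 0.0089881/0.14044 = 0.0640.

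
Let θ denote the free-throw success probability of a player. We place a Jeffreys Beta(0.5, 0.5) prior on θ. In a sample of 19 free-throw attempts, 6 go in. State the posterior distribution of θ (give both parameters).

Posterior: Beta(6.5, 13.5)

The binomial likelihood is conjugate to the Beta prior: with 6 successes and 13 failures, the posterior is Beta(0.5+6, 0.5+13) = Beta(6.5, 13.5).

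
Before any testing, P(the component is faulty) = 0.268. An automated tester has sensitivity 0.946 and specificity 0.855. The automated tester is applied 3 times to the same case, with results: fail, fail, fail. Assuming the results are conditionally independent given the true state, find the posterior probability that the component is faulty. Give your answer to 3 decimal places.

Let H be the event that the component is faulty; start with P(H) = 0.268. P('fail'|H) = 0.946, P('fail'|¬H) = 0.145.
Update on result 1 ('fail'): P(H) ← 0.946·0.2680 / (0.946·0.2680 + 0.145·0.7320) = 0.25353/0.35967 = 0.7049.
Update on result 2 ('fail'): P(H) ← 0.946·0.7049 / (0.946·0.7049 + 0.145·0.2951) = 0.66683/0.70962 = 0.9397.
Update on result 3 ('fail'): P(H) ← 0.946·0.9397 / (0.946·0.9397 + 0.145·0.0603) = 0.88896/0.89770 = 0.9903.

Posterior P(H) ≈ 0.990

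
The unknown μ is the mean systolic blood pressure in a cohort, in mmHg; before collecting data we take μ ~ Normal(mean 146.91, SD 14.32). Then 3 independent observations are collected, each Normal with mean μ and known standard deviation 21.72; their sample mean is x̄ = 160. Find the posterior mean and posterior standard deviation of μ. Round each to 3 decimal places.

Posterior mean ≈ 154.319; posterior SD ≈ 9.434

With known σ, the Normal prior is conjugate. Weight on the data is w = (n/σ²)/(n/σ² + 1/τ₀²) = 0.00635919/(0.00635919+0.00487656) = 0.56598.
Posterior mean = w·x̄ + (1−w)·μ₀ = 0.56598·160 + 0.43402·146.91 = 154.319. Posterior variance = 1/(0.00635919+0.00487656) = 89.0016, so SD = 9.434.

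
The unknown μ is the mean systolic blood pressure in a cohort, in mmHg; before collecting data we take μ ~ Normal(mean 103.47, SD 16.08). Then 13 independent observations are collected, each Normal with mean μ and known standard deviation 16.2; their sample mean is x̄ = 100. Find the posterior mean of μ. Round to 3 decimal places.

Prior precision 1/τ₀² = 1/16.08² = 0.00386748; data precision n/σ² = 13/16.2² = 0.0495351.
Posterior precision = 0.00386748 + 0.0495351 = 0.0534026.
Posterior mean = (0.00386748·103.47 + 0.0495351·100) / 0.0534026 = 100.251.

Posterior mean ≈ 100.251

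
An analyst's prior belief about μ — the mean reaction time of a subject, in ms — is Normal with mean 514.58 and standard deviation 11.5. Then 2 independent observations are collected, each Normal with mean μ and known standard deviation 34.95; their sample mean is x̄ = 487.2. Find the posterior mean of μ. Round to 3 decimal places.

Prior precision 1/τ₀² = 1/11.5² = 0.00756144; data precision n/σ² = 2/34.95² = 0.00163733.
Posterior precision = 0.00756144 + 0.00163733 = 0.00919876.
Posterior mean = (0.00756144·514.58 + 0.00163733·487.2) / 0.00919876 = 509.707.

Posterior mean ≈ 509.707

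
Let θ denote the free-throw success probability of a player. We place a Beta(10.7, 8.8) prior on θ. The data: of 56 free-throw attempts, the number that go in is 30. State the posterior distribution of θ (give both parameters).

The binomial likelihood is conjugate to the Beta prior: with 30 successes and 26 failures, the posterior is Beta(10.7+30, 8.8+26) = Beta(40.7, 34.8).

Posterior: Beta(40.7, 34.8)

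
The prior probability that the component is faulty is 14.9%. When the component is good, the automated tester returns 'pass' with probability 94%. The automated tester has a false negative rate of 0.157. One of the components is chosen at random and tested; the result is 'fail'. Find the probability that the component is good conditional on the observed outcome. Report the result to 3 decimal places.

P(¬H | E) ≈ 0.289

Write H for 'the component is faulty'. Prior odds H:¬H = 0.149/0.851 = 0.17509. For the 'fail' outcome, the likelihood ratio is 0.843/0.06 = 14.050.
Posterior odds = 0.17509 × 14.050 = 2.4600, so P(H|E) = 2.4600/(1+2.4600) = 0.711. Then P(¬H|E) = 1 − 0.711 = 0.289.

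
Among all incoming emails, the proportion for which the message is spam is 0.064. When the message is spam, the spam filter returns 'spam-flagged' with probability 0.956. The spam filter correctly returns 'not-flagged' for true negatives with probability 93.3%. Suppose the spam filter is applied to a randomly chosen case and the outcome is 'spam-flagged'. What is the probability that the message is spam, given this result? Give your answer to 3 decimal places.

Write H for 'the message is spam'. Prior odds H:¬H = 0.064/0.936 = 0.068376. For the 'spam-flagged' outcome, the likelihood ratio is 0.956/0.067 = 14.269.
Posterior odds = 0.068376 × 14.269 = 0.97563, so P(H|E) = 0.97563/(1+0.97563) = 0.494.

P(H | E) ≈ 0.494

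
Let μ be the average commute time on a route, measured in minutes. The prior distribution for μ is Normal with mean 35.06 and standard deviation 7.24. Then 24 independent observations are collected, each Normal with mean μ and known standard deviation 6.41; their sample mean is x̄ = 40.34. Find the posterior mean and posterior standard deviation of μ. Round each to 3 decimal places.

Posterior mean ≈ 40.173; posterior SD ≈ 1.288

Prior precision 1/τ₀² = 1/7.24² = 0.0190776; data precision n/σ² = 24/6.41² = 0.584111.
Posterior precision = 0.0190776 + 0.584111 = 0.603188, giving posterior SD = 1/√0.603188 = 1.288.
Posterior mean = (0.0190776·35.06 + 0.584111·40.34) / 0.603188 = 40.173.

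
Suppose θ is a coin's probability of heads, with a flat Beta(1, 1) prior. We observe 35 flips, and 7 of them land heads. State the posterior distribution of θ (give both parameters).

Posterior: Beta(8, 29)

The binomial likelihood is conjugate to the Beta prior: with 7 successes and 28 failures, the posterior is Beta(1+7, 1+28) = Beta(8, 29).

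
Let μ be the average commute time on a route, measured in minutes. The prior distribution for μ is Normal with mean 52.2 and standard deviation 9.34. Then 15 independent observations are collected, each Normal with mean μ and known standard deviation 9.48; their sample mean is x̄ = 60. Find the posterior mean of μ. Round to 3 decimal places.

Prior precision 1/τ₀² = 1/9.34² = 0.0114632; data precision n/σ² = 15/9.48² = 0.166907.
Posterior precision = 0.0114632 + 0.166907 = 0.178370.
Posterior mean = (0.0114632·52.2 + 0.166907·60) / 0.178370 = 59.499.

Posterior mean ≈ 59.499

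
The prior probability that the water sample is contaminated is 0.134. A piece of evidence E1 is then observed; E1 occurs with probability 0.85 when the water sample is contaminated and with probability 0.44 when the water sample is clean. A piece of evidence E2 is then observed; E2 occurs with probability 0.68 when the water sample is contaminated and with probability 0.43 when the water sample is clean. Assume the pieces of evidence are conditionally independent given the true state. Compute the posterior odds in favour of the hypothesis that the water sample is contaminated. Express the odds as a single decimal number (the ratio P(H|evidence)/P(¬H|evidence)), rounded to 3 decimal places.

Posterior odds ≈ 0.473

Prior odds = 0.134/(1−0.134) = 0.15473. In log-odds, ln(0.15473) = -1.8660.
Add log likelihood ratios: ln(1.9318) + ln(1.5814) = 1.1168.
Posterior log-odds = -0.74928, so posterior odds = exp(-0.74928) = 0.47271.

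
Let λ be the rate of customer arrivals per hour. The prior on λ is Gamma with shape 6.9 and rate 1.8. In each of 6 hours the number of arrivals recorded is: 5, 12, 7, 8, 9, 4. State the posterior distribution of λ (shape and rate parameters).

The Poisson likelihood adds the total count to the shape and the number of exposure periods to the rate. Here ∑xᵢ = 45 and n = 6, so shape 6.9→51.9 and rate 1.8→7.8.

Posterior: Gamma(shape=51.9, rate=7.8)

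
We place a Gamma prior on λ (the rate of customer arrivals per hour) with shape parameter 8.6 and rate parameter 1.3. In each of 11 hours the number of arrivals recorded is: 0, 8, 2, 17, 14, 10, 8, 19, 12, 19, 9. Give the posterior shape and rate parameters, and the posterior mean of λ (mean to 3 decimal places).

Total count ∑xᵢ = 118 over n = 11 hours.
Gamma is conjugate to the Poisson likelihood: posterior is Gamma(shape = 8.6+118 = 126.6, rate = 1.3+11 = 12.3).
Posterior mean = shape/rate = 126.6/12.3 = 10.293.

Posterior: Gamma(shape=126.6, rate=12.3); mean ≈ 10.293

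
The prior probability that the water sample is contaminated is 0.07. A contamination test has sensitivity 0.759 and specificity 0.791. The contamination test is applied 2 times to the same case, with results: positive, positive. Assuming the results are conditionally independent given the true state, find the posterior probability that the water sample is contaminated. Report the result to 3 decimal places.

With H the event that the water sample is contaminated, the joint likelihood of the observed sequence is P(data|H) = 0.759·0.759 = 0.57608 and P(data|¬H) = 0.209·0.209 = 0.043681.
Bayes: P(H|data) = 0.07·0.57608 / (0.07·0.57608 + 0.93·0.043681) = 0.040326/0.080949 = 0.4982.

Posterior P(H) ≈ 0.498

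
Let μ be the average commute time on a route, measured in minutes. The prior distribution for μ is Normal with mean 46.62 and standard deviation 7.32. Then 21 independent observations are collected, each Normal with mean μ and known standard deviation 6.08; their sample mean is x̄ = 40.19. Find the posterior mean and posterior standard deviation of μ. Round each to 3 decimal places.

Posterior mean ≈ 40.395; posterior SD ≈ 1.305

With known σ, the Normal prior is conjugate. Weight on the data is w = (n/σ²)/(n/σ² + 1/τ₀²) = 0.568083/(0.568083+0.0186628) = 0.96819.
Posterior mean = w·x̄ + (1−w)·μ₀ = 0.96819·40.19 + 0.031807·46.62 = 40.395. Posterior variance = 1/(0.568083+0.0186628) = 1.70431, so SD = 1.305.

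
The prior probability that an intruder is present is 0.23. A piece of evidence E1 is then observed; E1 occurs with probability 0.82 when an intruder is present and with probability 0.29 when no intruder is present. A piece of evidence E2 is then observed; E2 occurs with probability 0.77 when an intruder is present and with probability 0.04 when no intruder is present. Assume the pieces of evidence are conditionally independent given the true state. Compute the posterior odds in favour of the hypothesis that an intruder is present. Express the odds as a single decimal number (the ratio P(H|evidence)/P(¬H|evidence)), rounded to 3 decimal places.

Posterior odds ≈ 16.259

Prior odds = 0.23/(1−0.23) = 0.29870.
Likelihood ratio for E1 = 0.82/0.29 = 2.8276.
Likelihood ratio for E2 = 0.77/0.04 = 19.250.
Posterior odds = prior odds × LR₁ × LR₂ = 16.259.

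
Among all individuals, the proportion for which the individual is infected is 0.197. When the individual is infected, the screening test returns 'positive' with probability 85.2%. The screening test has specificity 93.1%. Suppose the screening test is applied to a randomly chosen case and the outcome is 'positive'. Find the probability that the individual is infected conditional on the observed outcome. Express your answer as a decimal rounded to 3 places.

P(H | E) ≈ 0.752

Write H for 'the individual is infected'. Prior odds H:¬H = 0.197/0.803 = 0.24533. For the 'positive' outcome, the likelihood ratio is 0.852/0.069 = 12.348.
Posterior odds = 0.24533 × 12.348 = 3.0293, so P(H|E) = 3.0293/(1+3.0293) = 0.752.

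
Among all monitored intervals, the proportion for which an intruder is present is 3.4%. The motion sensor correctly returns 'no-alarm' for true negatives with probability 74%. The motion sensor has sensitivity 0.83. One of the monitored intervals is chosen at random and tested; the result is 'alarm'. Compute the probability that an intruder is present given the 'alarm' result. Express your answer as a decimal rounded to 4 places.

P(H | E) ≈ 0.1010

Let H be the event that an intruder is present. P(H) = 0.034, so P(¬H) = 0.966. With E the 'alarm' result, P(E|H) = 0.83 and P(E|¬H) = 0.26.
P(E) = 0.83·0.034 + 0.26·0.966 = 0.028220 + 0.25116 = 0.27938.
By Bayes' theorem, P(H|E) = 0.028220 / 0.27938 = 0.1010.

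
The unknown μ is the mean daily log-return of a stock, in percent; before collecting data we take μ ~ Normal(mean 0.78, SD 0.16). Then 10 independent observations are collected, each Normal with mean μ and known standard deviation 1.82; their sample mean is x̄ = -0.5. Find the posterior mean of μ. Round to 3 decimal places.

Posterior mean ≈ 0.688

Prior precision 1/τ₀² = 1/0.16² = 39.0625; data precision n/σ² = 10/1.82² = 3.01896.
Posterior precision = 39.0625 + 3.01896 = 42.0815.
Posterior mean = (39.0625·0.78 + 3.01896·-0.5) / 42.0815 = 0.688.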